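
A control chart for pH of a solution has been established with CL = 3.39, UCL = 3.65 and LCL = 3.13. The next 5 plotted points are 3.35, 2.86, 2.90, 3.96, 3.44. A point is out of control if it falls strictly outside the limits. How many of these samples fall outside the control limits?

3

Compare each point to [3.13, 3.65]: sample 2 = 2.86 < LCL; sample 3 = 2.90 < LCL; sample 4 = 3.96 > UCL.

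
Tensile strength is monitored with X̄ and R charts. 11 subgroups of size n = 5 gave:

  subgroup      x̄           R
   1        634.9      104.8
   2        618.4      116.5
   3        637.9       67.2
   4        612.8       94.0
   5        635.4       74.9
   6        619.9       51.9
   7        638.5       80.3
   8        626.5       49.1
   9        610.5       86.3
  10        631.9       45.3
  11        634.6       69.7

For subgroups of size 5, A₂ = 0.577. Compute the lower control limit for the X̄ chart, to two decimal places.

X̄̄ = (634.9 + 618.4 + 637.9 + 612.8 + 635.4 + 619.9 + 638.5 + 626.5 + 610.5 + 631.9 + 634.6) / 11 = 6901.3000 / 11 = 627.3909
R̄ = (104.8 + 116.5 + 67.2 + 94.0 + 74.9 + 51.9 + 80.3 + 49.1 + 86.3 + 45.3 + 69.7) / 11 = 840.0000 / 11 = 76.3636
LCL = X̄̄ − A₂·R̄ = 627.3909 − 0.577 × 76.3636 = 583.3291

583.33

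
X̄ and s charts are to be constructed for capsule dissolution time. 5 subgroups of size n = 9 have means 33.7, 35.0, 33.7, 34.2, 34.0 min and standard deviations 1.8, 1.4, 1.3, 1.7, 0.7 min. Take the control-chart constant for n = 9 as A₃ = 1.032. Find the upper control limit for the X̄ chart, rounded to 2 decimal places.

X̄̄ = (33.7 + 35.0 + 33.7 + 34.2 + 34.0) / 5 = 34.1200
s̄ = (1.8 + 1.4 + 1.3 + 1.7 + 0.7) / 5 = 1.3800
UCL = X̄̄ + A₃·s̄ = 34.1200 + 1.032 × 1.3800 = 35.5442

35.54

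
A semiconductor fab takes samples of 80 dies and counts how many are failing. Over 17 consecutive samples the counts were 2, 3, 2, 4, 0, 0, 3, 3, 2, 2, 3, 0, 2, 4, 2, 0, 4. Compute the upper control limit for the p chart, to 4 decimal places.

0.0803

p̄ = Σdᵢ / (k·n) = 36 / (17 × 80) = 0.02647
UCL = p̄ + 3·√(p̄(1−p̄)/n) = 0.02647 + 3 × √(0.02647×0.97353/80) = 0.02647 + 3 × 0.01795 = 0.08031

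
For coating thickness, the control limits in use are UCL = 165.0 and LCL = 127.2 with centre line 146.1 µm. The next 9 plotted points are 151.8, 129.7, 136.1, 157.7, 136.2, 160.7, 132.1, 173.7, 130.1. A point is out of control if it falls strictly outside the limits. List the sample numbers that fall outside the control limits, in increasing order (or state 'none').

Compare each point to [127.2, 165.0]: sample 8 = 173.7 > UCL.

8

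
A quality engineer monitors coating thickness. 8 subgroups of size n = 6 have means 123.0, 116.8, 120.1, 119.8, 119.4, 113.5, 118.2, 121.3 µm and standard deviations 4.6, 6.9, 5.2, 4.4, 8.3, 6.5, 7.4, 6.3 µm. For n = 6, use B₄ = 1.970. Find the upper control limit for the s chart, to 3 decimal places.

12.214

s̄ = (4.6 + 6.9 + 5.2 + 4.4 + 8.3 + 6.5 + 7.4 + 6.3) / 8 = 6.2000
UCL_s = B₄·s̄ = 1.970 × 6.2000 = 12.2140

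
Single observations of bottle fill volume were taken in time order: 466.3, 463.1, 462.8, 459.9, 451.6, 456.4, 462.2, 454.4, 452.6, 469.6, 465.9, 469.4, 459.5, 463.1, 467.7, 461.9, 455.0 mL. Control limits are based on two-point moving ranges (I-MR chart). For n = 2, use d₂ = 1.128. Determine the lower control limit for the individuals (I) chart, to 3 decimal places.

446.315

X̄ = (466.3 + 463.1 + 462.8 + 459.9 + 451.6 + 456.4 + 462.2 + 454.4 + 452.6 + 469.6 + 465.9 + 469.4 + 459.5 + 463.1 + 467.7 + 461.9 + 455.0) / 17 = 461.2588
Moving ranges: 3.2, 0.3, 2.9, 8.3, 4.8, 5.8, 7.8, 1.8, 17.0, 3.7, 3.5, 9.9, 3.6, 4.6, 5.8, 6.9; M̄R̄ = 89.9000 / 16 = 5.6188
LCL = X̄ − 3·M̄R̄/d₂ = 461.2588 − 3 × 5.6188 / 1.128 = 446.3153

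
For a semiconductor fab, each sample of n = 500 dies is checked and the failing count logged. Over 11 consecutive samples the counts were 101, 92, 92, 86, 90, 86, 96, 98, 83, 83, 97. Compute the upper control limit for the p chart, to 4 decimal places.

p̄ = Σdᵢ / (k·n) = 1004 / (11 × 500) = 0.18255
UCL = p̄ + 3·√(p̄(1−p̄)/n) = 0.18255 + 3 × √(0.18255×0.81745/500) = 0.18255 + 3 × 0.01728 = 0.23437

0.2344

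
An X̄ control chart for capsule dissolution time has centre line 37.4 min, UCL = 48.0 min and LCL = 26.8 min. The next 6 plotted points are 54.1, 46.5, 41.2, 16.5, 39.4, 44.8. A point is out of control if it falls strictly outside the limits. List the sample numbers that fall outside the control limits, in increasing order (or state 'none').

Compare each point to [26.8, 48.0]: sample 1 = 54.1 > UCL; sample 4 = 16.5 < LCL.

1, 4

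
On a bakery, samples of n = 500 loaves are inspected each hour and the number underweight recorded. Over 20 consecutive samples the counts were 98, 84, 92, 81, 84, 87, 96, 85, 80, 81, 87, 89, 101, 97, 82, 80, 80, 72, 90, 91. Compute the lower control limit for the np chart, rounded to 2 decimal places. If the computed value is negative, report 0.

p̄ = Σdᵢ / (k·n) = 1737 / (20 × 500) = 0.17370
LCL = np̄ − 3·√(np̄(1−p̄)) = 86.8500 − 3 × 8.4714 = 61.4359

61.44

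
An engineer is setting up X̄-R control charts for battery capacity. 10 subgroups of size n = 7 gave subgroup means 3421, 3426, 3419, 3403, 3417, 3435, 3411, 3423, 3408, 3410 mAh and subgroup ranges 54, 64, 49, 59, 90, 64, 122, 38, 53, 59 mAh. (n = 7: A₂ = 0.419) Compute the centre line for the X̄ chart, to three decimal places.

3417.300

X̄̄ = (3421 + 3426 + 3419 + 3403 + 3417 + 3435 + 3411 + 3423 + 3408 + 3410) / 10 = 34173.0000 / 10 = 3417.3000
CL = X̄̄ = 3417.3000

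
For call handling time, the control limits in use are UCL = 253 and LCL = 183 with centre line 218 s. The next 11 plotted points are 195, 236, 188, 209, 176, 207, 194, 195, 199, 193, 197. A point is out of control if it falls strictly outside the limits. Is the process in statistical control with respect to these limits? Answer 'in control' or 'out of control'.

out of control

Compare each point to [183, 253]: sample 5 = 176 < LCL.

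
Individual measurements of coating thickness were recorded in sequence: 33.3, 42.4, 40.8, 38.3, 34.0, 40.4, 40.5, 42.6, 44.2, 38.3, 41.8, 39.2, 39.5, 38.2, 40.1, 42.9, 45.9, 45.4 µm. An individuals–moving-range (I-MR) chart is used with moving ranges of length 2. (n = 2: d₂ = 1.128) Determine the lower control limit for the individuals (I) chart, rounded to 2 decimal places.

X̄ = (33.3 + 42.4 + 40.8 + 38.3 + 34.0 + 40.4 + 40.5 + 42.6 + 44.2 + 38.3 + 41.8 + 39.2 + 39.5 + 38.2 + 40.1 + 42.9 + 45.9 + 45.4) / 18 = 40.4333
Moving ranges: 9.1, 1.6, 2.5, 4.3, 6.4, 0.1, 2.1, 1.6, 5.9, 3.5, 2.6, 0.3, 1.3, 1.9, 2.8, 3.0, 0.5; M̄R̄ = 49.5000 / 17 = 2.9118
LCL = X̄ − 3·M̄R̄/d₂ = 40.4333 − 3 × 2.9118 / 1.128 = 32.6893

32.69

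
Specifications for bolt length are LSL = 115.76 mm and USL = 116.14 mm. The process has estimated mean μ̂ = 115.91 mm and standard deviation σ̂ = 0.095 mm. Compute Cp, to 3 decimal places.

Cp = (USL − LSL) / (6σ̂) = (116.14 − 115.76) / (6 × 0.095) = 0.3800 / 0.5700 = 0.6667

0.667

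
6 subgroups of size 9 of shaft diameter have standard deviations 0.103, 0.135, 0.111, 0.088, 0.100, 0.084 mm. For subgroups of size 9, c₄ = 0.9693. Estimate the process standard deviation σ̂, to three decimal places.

0.107

s̄ = (0.103 + 0.135 + 0.111 + 0.088 + 0.100 + 0.084) / 6 = 0.1035
σ̂ = s̄ / c₄ = 0.1035 / 0.9693 = 0.1068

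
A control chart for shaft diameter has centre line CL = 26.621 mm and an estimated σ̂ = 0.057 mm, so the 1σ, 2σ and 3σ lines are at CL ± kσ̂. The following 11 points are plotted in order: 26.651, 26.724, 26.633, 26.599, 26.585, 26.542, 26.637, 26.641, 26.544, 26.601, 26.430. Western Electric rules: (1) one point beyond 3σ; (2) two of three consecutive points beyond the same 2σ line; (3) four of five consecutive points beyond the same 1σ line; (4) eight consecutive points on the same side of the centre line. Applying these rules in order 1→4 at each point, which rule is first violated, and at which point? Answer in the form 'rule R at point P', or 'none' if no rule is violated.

rule 1 at point 11

Zone of each point (C = within 1σ̂, B = 1σ̂–2σ̂, A = 2σ̂–3σ̂, * = beyond 3σ̂; sign = side of CL): 1:+C, 2:+B, 3:+C, 4:-C, 5:-C, 6:-B, 7:+C, 8:+C, 9:-B, 10:-C, 11:-*
Rule 1 (one point beyond the 3σ limits) is satisfied at point 11.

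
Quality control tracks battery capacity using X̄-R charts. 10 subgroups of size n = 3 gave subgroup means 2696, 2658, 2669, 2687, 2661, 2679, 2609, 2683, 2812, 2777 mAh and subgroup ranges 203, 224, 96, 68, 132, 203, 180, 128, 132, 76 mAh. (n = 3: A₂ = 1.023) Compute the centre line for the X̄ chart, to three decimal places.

X̄̄ = (2696 + 2658 + 2669 + 2687 + 2661 + 2679 + 2609 + 2683 + 2812 + 2777) / 10 = 26931.0000 / 10 = 2693.1000
CL = X̄̄ = 2693.1000

2693.100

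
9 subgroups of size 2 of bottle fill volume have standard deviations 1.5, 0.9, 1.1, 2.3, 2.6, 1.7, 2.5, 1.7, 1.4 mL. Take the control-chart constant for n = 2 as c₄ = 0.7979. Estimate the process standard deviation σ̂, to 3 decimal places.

2.186

s̄ = (1.5 + 0.9 + 1.1 + 2.3 + 2.6 + 1.7 + 2.5 + 1.7 + 1.4) / 9 = 1.7444
σ̂ = s̄ / c₄ = 1.7444 / 0.7979 = 2.1863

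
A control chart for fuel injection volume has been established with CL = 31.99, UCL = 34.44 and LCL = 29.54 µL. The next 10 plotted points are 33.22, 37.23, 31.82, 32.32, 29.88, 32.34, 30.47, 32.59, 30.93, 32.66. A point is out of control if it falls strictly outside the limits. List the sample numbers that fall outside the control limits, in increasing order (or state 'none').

Compare each point to [29.54, 34.44]: sample 2 = 37.23 > UCL.

2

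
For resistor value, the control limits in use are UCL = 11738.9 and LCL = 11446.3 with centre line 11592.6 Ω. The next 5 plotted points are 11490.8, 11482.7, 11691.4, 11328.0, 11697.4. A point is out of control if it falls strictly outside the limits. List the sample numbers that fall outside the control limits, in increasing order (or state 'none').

4

Compare each point to [11446.3, 11738.9]: sample 4 = 11328.0 < LCL.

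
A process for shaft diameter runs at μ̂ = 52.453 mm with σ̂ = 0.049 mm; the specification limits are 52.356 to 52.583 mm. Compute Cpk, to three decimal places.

Cpu = (USL − μ̂) / (3σ̂) = (52.583 − 52.453) / (3 × 0.049) = 0.8844; Cpl = (μ̂ − LSL) / (3σ̂) = (52.453 − 52.356) / (3 × 0.049) = 0.6599; Cpk = min(Cpu, Cpl) = 0.6599

0.660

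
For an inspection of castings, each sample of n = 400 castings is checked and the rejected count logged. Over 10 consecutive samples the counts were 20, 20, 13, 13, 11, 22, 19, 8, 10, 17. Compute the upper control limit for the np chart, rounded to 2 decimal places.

26.81

p̄ = Σdᵢ / (k·n) = 153 / (10 × 400) = 0.03825
UCL = np̄ + 3·√(np̄(1−p̄)) = 15.3000 + 3 × √(15.3000×0.96175) = 15.3000 + 3 × 3.8360 = 26.8080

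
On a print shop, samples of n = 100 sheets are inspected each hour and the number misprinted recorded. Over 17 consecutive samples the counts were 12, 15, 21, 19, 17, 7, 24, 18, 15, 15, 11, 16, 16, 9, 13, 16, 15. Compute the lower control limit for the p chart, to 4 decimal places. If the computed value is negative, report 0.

p̄ = Σdᵢ / (k·n) = 259 / (17 × 100) = 0.15235
LCL = p̄ − 3·√(p̄(1−p̄)/n) = 0.15235 − 3 × 0.03594 = 0.04454

0.0445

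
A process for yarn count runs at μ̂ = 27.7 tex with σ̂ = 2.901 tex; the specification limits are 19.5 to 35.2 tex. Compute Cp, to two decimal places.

Cp = (USL − LSL) / (6σ̂) = (35.2 − 19.5) / (6 × 2.901) = 15.7000 / 17.4060 = 0.9020

0.90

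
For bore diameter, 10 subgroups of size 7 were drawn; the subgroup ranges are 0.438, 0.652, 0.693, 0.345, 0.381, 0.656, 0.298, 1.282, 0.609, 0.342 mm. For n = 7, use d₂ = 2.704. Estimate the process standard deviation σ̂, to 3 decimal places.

0.211

R̄ = (0.438 + 0.652 + 0.693 + 0.345 + 0.381 + 0.656 + 0.298 + 1.282 + 0.609 + 0.342) / 10 = 0.5696
σ̂ = R̄ / d₂ = 0.5696 / 2.704 = 0.2107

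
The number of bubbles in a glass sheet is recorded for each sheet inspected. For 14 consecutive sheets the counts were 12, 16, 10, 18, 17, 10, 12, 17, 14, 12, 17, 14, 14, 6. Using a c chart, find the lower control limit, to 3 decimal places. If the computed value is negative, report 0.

c̄ = (12 + 16 + 10 + 18 + 17 + 10 + 12 + 17 + 14 + 12 + 17 + 14 + 14 + 6) / 14 = 189 / 14 = 13.5000
LCL = c̄ − 3√c̄ = 13.5000 − 3 × 3.6742 = 2.4773

2.477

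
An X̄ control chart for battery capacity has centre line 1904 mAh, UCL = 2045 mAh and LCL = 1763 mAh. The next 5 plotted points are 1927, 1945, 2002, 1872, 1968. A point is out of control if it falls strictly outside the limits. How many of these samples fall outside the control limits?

0

All 5 points lie within [1763, 2045].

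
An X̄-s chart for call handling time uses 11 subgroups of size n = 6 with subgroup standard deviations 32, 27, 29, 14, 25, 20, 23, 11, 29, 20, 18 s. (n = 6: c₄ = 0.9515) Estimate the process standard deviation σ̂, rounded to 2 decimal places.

23.69

s̄ = (32 + 27 + 29 + 14 + 25 + 20 + 23 + 11 + 29 + 20 + 18) / 11 = 22.5455
σ̂ = s̄ / c₄ = 22.5455 / 0.9515 = 23.6946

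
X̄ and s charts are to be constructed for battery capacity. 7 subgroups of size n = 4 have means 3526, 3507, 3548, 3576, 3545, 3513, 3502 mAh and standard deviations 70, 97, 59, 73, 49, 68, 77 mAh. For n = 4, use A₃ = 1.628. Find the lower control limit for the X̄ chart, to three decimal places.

3416.342

X̄̄ = (3526 + 3507 + 3548 + 3576 + 3545 + 3513 + 3502) / 7 = 3531.0000
s̄ = (70 + 97 + 59 + 73 + 49 + 68 + 77) / 7 = 70.4286
LCL = X̄̄ − A₃·s̄ = 3531.0000 − 1.628 × 70.4286 = 3416.3423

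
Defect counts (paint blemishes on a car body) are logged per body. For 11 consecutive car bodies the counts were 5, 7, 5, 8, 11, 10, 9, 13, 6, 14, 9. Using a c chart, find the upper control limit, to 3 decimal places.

17.727

c̄ = (5 + 7 + 5 + 8 + 11 + 10 + 9 + 13 + 6 + 14 + 9) / 11 = 97 / 11 = 8.8182
UCL = c̄ + 3√c̄ = 8.8182 + 3 × √8.8182 = 8.8182 + 3 × 2.9695 = 17.7268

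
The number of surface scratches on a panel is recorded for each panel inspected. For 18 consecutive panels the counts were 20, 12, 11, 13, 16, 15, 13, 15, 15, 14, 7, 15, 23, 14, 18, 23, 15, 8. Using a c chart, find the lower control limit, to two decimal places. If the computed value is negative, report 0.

3.28

c̄ = (20 + 12 + 11 + 13 + 16 + 15 + 13 + 15 + 15 + 14 + 7 + 15 + 23 + 14 + 18 + 23 + 15 + 8) / 18 = 267 / 18 = 14.8333
LCL = c̄ − 3√c̄ = 14.8333 − 3 × 3.8514 = 3.2791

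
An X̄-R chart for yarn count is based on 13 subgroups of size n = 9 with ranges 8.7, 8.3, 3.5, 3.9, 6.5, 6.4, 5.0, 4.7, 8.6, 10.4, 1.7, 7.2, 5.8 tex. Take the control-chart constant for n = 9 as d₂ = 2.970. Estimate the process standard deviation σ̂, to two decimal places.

R̄ = (8.7 + 8.3 + 3.5 + 3.9 + 6.5 + 6.4 + 5.0 + 4.7 + 8.6 + 10.4 + 1.7 + 7.2 + 5.8) / 13 = 6.2077
σ̂ = R̄ / d₂ = 6.2077 / 2.970 = 2.0901

2.09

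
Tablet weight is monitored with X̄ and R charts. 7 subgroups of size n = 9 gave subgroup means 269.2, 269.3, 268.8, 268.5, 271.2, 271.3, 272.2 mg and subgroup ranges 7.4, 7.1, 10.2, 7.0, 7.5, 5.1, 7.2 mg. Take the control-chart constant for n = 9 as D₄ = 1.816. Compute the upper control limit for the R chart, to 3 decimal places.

13.361

R̄ = (7.4 + 7.1 + 10.2 + 7.0 + 7.5 + 5.1 + 7.2) / 7 = 51.5000 / 7 = 7.3571
UCL_R = D₄·R̄ = 1.816 × 7.3571 = 13.3606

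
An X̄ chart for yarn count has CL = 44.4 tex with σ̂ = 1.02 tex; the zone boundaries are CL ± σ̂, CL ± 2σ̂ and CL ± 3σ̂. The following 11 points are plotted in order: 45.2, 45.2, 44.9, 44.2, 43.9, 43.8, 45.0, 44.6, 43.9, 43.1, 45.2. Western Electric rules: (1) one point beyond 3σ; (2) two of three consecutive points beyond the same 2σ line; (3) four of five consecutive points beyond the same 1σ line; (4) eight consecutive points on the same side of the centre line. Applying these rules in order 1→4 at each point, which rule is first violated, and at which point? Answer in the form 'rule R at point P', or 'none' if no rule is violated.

none

Zone of each point (C = within 1σ̂, B = 1σ̂–2σ̂, A = 2σ̂–3σ̂, * = beyond 3σ̂; sign = side of CL): 1:+C, 2:+C, 3:+C, 4:-C, 5:-C, 6:-C, 7:+C, 8:+C, 9:-C, 10:-B, 11:+C
No rule fires across all 11 points.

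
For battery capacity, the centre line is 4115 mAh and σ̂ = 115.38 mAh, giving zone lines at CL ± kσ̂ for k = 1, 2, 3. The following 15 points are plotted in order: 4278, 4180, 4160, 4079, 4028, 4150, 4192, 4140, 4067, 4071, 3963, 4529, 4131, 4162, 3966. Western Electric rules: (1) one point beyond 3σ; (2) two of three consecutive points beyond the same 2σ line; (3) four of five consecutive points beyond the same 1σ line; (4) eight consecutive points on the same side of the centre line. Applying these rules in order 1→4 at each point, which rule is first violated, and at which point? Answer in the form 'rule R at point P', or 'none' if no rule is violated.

rule 1 at point 12

Zone of each point (C = within 1σ̂, B = 1σ̂–2σ̂, A = 2σ̂–3σ̂, * = beyond 3σ̂; sign = side of CL): 1:+B, 2:+C, 3:+C, 4:-C, 5:-C, 6:+C, 7:+C, 8:+C, 9:-C, 10:-C, 11:-B, 12:+*, 13:+C, 14:+C, 15:-B
Rule 1 (one point beyond the 3σ limits) is satisfied at point 12.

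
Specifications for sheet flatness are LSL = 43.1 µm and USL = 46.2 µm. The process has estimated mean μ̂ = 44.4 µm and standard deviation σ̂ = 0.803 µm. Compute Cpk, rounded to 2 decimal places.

Cpu = (USL − μ̂) / (3σ̂) = (46.2 − 44.4) / (3 × 0.803) = 0.7472; Cpl = (μ̂ − LSL) / (3σ̂) = (44.4 − 43.1) / (3 × 0.803) = 0.5396; Cpk = min(Cpu, Cpl) = 0.5396

0.54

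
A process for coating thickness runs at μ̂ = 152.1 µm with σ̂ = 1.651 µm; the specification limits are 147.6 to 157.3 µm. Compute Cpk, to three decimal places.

Cpu = (USL − μ̂) / (3σ̂) = (157.3 − 152.1) / (3 × 1.651) = 1.0499; Cpl = (μ̂ − LSL) / (3σ̂) = (152.1 − 147.6) / (3 × 1.651) = 0.9085; Cpk = min(Cpu, Cpl) = 0.9085

0.909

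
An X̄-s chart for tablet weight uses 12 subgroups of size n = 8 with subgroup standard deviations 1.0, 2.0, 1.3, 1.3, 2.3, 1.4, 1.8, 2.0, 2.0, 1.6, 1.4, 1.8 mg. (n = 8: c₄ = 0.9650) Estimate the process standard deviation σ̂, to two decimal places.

s̄ = (1.0 + 2.0 + 1.3 + 1.3 + 2.3 + 1.4 + 1.8 + 2.0 + 2.0 + 1.6 + 1.4 + 1.8) / 12 = 1.6583
σ̂ = s̄ / c₄ = 1.6583 / 0.9650 = 1.7185

1.72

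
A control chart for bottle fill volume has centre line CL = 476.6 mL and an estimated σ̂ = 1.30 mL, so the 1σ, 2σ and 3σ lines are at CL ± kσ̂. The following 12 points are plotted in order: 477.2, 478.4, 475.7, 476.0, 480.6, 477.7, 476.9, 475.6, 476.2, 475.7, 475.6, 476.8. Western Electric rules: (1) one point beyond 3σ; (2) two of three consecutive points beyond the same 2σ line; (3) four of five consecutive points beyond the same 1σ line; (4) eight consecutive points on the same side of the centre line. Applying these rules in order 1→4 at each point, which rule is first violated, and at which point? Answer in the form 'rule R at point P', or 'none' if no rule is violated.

rule 1 at point 5

Zone of each point (C = within 1σ̂, B = 1σ̂–2σ̂, A = 2σ̂–3σ̂, * = beyond 3σ̂; sign = side of CL): 1:+C, 2:+B, 3:-C, 4:-C, 5:+*, 6:+C, 7:+C, 8:-C, 9:-C, 10:-C, 11:-C, 12:+C
Rule 1 (one point beyond the 3σ limits) is satisfied at point 5.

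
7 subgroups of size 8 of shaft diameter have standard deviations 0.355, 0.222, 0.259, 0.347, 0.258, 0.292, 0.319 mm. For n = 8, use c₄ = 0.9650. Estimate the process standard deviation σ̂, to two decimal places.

0.30

s̄ = (0.355 + 0.222 + 0.259 + 0.347 + 0.258 + 0.292 + 0.319) / 7 = 0.2931
σ̂ = s̄ / c₄ = 0.2931 / 0.9650 = 0.3038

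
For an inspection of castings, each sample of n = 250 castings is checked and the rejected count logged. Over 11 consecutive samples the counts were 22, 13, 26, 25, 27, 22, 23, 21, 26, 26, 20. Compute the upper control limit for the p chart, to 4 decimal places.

0.1459

p̄ = Σdᵢ / (k·n) = 251 / (11 × 250) = 0.09127
UCL = p̄ + 3·√(p̄(1−p̄)/n) = 0.09127 + 3 × √(0.09127×0.90873/250) = 0.09127 + 3 × 0.01821 = 0.14592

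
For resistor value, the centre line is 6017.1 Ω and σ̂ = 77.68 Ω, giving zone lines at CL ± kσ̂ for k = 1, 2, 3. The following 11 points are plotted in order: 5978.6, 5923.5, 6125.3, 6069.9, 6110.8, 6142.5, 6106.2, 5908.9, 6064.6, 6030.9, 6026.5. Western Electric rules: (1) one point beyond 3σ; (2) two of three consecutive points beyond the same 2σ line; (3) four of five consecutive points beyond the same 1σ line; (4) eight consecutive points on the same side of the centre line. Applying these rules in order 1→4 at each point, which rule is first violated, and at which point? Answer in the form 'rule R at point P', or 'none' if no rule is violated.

rule 3 at point 7

Zone of each point (C = within 1σ̂, B = 1σ̂–2σ̂, A = 2σ̂–3σ̂, * = beyond 3σ̂; sign = side of CL): 1:-C, 2:-B, 3:+B, 4:+C, 5:+B, 6:+B, 7:+B, 8:-B, 9:+C, 10:+C, 11:+C
Rule 3 (four of five consecutive points beyond the same 1σ limit) is satisfied at point 7.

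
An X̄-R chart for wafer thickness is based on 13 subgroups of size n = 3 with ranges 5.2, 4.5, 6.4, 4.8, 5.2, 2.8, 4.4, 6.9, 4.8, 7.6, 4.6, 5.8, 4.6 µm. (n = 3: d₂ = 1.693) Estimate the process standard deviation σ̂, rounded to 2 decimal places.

R̄ = (5.2 + 4.5 + 6.4 + 4.8 + 5.2 + 2.8 + 4.4 + 6.9 + 4.8 + 7.6 + 4.6 + 5.8 + 4.6) / 13 = 5.2000
σ̂ = R̄ / d₂ = 5.2000 / 1.693 = 3.0715

3.07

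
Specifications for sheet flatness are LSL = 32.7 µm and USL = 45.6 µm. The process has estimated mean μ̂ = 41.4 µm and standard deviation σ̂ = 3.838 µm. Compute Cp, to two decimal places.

0.56

Cp = (USL − LSL) / (6σ̂) = (45.6 − 32.7) / (6 × 3.838) = 12.9000 / 23.0280 = 0.5602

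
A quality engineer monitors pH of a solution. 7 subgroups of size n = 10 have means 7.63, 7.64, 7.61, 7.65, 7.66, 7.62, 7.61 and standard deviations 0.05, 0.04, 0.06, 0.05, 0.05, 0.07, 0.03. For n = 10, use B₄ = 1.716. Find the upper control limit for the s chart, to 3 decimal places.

0.086

s̄ = (0.05 + 0.04 + 0.06 + 0.05 + 0.05 + 0.07 + 0.03) / 7 = 0.0500
UCL_s = B₄·s̄ = 1.716 × 0.0500 = 0.0858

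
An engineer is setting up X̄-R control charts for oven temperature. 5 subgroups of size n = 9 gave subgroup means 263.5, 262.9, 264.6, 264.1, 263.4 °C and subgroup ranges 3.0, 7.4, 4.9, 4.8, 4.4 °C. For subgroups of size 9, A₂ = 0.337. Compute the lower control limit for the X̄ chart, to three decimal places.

262.049

X̄̄ = (263.5 + 262.9 + 264.6 + 264.1 + 263.4) / 5 = 1318.5000 / 5 = 263.7000
R̄ = (3.0 + 7.4 + 4.9 + 4.8 + 4.4) / 5 = 24.5000 / 5 = 4.9000
LCL = X̄̄ − A₂·R̄ = 263.7000 − 0.337 × 4.9000 = 262.0487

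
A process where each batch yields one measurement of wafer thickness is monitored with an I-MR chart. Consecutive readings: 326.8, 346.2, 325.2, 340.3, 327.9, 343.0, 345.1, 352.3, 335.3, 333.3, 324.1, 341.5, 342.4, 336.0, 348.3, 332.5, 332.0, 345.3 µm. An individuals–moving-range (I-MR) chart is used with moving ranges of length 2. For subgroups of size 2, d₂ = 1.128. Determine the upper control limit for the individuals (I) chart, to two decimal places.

366.91

X̄ = (326.8 + 346.2 + 325.2 + 340.3 + 327.9 + 343.0 + 345.1 + 352.3 + 335.3 + 333.3 + 324.1 + 341.5 + 342.4 + 336.0 + 348.3 + 332.5 + 332.0 + 345.3) / 18 = 337.6389
Moving ranges: 19.4, 21.0, 15.1, 12.4, 15.1, 2.1, 7.2, 17.0, 2.0, 9.2, 17.4, 0.9, 6.4, 12.3, 15.8, 0.5, 13.3; M̄R̄ = 187.1000 / 17 = 11.0059
UCL = X̄ + 3·M̄R̄/d₂ = 337.6389 + 3 × 11.0059 / 1.128 = 366.9099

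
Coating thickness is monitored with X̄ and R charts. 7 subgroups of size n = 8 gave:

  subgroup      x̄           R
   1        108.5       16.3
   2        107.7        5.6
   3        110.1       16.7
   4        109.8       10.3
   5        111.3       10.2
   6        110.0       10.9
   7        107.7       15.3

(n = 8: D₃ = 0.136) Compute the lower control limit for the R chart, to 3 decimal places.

1.657

R̄ = (16.3 + 5.6 + 16.7 + 10.3 + 10.2 + 10.9 + 15.3) / 7 = 85.3000 / 7 = 12.1857
LCL_R = D₃·R̄ = 0.136 × 12.1857 = 1.6573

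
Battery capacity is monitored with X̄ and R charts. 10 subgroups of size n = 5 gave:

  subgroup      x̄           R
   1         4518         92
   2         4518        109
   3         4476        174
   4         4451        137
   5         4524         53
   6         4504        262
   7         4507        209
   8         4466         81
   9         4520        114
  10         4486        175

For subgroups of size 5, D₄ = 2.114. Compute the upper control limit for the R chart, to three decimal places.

297.228

R̄ = (92 + 109 + 174 + 137 + 53 + 262 + 209 + 81 + 114 + 175) / 10 = 1406.0000 / 10 = 140.6000
UCL_R = D₄·R̄ = 2.114 × 140.6000 = 297.2284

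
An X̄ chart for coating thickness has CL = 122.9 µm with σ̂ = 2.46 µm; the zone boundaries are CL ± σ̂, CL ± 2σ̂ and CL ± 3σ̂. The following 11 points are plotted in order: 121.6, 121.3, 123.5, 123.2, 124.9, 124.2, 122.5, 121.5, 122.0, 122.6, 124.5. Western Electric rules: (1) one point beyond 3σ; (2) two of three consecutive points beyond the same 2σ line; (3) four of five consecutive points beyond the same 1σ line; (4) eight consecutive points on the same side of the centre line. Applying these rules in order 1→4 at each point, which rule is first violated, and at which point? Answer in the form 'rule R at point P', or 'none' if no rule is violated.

Zone of each point (C = within 1σ̂, B = 1σ̂–2σ̂, A = 2σ̂–3σ̂, * = beyond 3σ̂; sign = side of CL): 1:-C, 2:-C, 3:+C, 4:+C, 5:+C, 6:+C, 7:-C, 8:-C, 9:-C, 10:-C, 11:+C
No rule fires across all 11 points.

none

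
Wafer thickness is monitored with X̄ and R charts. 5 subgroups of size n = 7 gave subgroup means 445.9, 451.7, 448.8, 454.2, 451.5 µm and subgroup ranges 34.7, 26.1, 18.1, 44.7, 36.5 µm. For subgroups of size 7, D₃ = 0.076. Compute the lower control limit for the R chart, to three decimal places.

2.434

R̄ = (34.7 + 26.1 + 18.1 + 44.7 + 36.5) / 5 = 160.1000 / 5 = 32.0200
LCL_R = D₃·R̄ = 0.076 × 32.0200 = 2.4335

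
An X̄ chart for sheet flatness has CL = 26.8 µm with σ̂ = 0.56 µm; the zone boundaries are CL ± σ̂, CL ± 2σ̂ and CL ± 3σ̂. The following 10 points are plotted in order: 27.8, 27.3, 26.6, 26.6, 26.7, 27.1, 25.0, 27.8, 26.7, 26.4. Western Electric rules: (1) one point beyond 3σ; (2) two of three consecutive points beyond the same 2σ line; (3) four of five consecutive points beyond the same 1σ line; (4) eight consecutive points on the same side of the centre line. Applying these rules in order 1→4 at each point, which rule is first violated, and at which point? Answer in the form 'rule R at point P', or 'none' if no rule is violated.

Zone of each point (C = within 1σ̂, B = 1σ̂–2σ̂, A = 2σ̂–3σ̂, * = beyond 3σ̂; sign = side of CL): 1:+B, 2:+C, 3:-C, 4:-C, 5:-C, 6:+C, 7:-*, 8:+B, 9:-C, 10:-C
Rule 1 (one point beyond the 3σ limits) is satisfied at point 7.

rule 1 at point 7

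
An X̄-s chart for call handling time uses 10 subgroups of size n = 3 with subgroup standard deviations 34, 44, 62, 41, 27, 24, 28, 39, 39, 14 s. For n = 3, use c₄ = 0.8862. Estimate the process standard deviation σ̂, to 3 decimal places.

39.720

s̄ = (34 + 44 + 62 + 41 + 27 + 24 + 28 + 39 + 39 + 14) / 10 = 35.2000
σ̂ = s̄ / c₄ = 35.2000 / 0.8862 = 39.7202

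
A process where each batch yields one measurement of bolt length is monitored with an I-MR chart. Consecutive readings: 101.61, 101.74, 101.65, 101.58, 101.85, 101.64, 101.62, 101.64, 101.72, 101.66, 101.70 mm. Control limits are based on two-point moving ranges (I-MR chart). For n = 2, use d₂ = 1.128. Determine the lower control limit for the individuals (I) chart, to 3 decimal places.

101.410

X̄ = (101.61 + 101.74 + 101.65 + 101.58 + 101.85 + 101.64 + 101.62 + 101.64 + 101.72 + 101.66 + 101.70) / 11 = 101.6736
Moving ranges: 0.13, 0.09, 0.07, 0.27, 0.21, 0.02, 0.02, 0.08, 0.06, 0.04; M̄R̄ = 0.9900 / 10 = 0.0990
LCL = X̄ − 3·M̄R̄/d₂ = 101.6736 − 3 × 0.0990 / 1.128 = 101.4103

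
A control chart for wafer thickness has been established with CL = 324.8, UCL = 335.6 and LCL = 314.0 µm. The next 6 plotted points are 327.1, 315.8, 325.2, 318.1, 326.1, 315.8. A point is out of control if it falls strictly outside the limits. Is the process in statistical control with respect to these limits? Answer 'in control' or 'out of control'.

All 6 points lie within [314.0, 335.6].

in control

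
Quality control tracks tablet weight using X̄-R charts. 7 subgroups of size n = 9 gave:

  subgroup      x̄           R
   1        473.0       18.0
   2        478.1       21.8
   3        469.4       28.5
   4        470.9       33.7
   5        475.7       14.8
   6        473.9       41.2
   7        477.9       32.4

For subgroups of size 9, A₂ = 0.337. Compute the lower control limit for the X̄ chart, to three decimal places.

X̄̄ = (473.0 + 478.1 + 469.4 + 470.9 + 475.7 + 473.9 + 477.9) / 7 = 3318.9000 / 7 = 474.1286
R̄ = (18.0 + 21.8 + 28.5 + 33.7 + 14.8 + 41.2 + 32.4) / 7 = 190.4000 / 7 = 27.2000
LCL = X̄̄ − A₂·R̄ = 474.1286 − 0.337 × 27.2000 = 464.9622

464.962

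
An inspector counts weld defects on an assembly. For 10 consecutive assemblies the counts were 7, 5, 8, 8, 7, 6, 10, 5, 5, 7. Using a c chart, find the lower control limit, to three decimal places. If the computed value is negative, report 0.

0.000

c̄ = (7 + 5 + 8 + 8 + 7 + 6 + 10 + 5 + 5 + 7) / 10 = 68 / 10 = 6.8000
LCL = c̄ − 3√c̄ = 6.8000 − 3 × 2.6077 = -1.0230 → 0 (cannot be negative)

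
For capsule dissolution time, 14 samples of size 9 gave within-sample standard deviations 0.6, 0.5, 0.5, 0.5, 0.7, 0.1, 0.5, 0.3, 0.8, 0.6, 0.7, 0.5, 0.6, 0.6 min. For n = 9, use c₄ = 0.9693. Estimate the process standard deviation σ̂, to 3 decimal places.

0.553

s̄ = (0.6 + 0.5 + 0.5 + 0.5 + 0.7 + 0.1 + 0.5 + 0.3 + 0.8 + 0.6 + 0.7 + 0.5 + 0.6 + 0.6) / 14 = 0.5357
σ̂ = s̄ / c₄ = 0.5357 / 0.9693 = 0.5527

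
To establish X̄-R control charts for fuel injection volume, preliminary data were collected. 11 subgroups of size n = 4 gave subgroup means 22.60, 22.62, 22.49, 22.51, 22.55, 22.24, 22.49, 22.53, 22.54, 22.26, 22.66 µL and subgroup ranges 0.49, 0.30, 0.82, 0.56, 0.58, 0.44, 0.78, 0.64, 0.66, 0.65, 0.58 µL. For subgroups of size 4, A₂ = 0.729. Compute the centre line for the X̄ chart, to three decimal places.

X̄̄ = (22.60 + 22.62 + 22.49 + 22.51 + 22.55 + 22.24 + 22.49 + 22.53 + 22.54 + 22.26 + 22.66) / 11 = 247.4900 / 11 = 22.4991
CL = X̄̄ = 22.4991

22.499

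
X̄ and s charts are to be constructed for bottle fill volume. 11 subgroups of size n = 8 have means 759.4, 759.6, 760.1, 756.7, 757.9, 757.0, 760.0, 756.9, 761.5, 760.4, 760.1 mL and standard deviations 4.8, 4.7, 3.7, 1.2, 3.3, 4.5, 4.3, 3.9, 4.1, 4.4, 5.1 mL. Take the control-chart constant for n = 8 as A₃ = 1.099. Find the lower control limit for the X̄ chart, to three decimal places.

754.659

X̄̄ = (759.4 + 759.6 + 760.1 + 756.7 + 757.9 + 757.0 + 760.0 + 756.9 + 761.5 + 760.4 + 760.1) / 11 = 759.0545
s̄ = (4.8 + 4.7 + 3.7 + 1.2 + 3.3 + 4.5 + 4.3 + 3.9 + 4.1 + 4.4 + 5.1) / 11 = 4.0000
LCL = X̄̄ − A₃·s̄ = 759.0545 − 1.099 × 4.0000 = 754.6585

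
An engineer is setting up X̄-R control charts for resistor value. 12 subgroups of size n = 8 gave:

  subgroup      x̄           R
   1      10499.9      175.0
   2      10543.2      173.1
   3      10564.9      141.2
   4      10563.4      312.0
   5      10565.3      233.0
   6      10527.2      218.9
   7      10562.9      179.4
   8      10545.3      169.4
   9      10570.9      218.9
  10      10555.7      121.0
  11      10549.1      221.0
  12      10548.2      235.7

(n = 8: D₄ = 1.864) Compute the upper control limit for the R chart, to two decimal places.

372.58

R̄ = (175.0 + 173.1 + 141.2 + 312.0 + 233.0 + 218.9 + 179.4 + 169.4 + 218.9 + 121.0 + 221.0 + 235.7) / 12 = 2398.6000 / 12 = 199.8833
UCL_R = D₄·R̄ = 1.864 × 199.8833 = 372.5825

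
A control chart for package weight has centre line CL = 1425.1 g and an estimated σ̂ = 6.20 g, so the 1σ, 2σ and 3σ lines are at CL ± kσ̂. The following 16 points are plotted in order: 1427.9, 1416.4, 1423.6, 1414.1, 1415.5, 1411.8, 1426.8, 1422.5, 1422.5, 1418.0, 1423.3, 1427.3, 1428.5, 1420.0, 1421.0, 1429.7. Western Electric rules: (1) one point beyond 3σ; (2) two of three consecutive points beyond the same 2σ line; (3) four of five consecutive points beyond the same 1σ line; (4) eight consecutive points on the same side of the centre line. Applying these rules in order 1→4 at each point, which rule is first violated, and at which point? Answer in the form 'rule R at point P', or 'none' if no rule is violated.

rule 3 at point 6

Zone of each point (C = within 1σ̂, B = 1σ̂–2σ̂, A = 2σ̂–3σ̂, * = beyond 3σ̂; sign = side of CL): 1:+C, 2:-B, 3:-C, 4:-B, 5:-B, 6:-A, 7:+C, 8:-C, 9:-C, 10:-B, 11:-C, 12:+C, 13:+C, 14:-C, 15:-C, 16:+C
Rule 3 (four of five consecutive points beyond the same 1σ limit) is satisfied at point 6.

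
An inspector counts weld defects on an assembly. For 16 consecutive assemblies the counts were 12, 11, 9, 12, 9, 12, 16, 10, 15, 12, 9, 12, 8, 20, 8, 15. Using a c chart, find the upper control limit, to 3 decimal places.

c̄ = (12 + 11 + 9 + 12 + 9 + 12 + 16 + 10 + 15 + 12 + 9 + 12 + 8 + 20 + 8 + 15) / 16 = 190 / 16 = 11.8750
UCL = c̄ + 3√c̄ = 11.8750 + 3 × √11.8750 = 11.8750 + 3 × 3.4460 = 22.2130

22.213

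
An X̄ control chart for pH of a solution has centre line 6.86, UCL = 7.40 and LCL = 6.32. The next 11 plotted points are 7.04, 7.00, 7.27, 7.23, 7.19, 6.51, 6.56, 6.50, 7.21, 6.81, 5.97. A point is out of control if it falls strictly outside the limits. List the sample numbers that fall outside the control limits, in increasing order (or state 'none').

Compare each point to [6.32, 7.40]: sample 11 = 5.97 < LCL.

11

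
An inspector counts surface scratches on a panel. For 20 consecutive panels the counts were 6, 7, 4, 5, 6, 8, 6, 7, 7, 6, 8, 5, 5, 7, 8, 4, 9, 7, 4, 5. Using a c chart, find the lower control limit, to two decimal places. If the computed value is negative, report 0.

0.00

c̄ = (6 + 7 + 4 + 5 + 6 + 8 + 6 + 7 + 7 + 6 + 8 + 5 + 5 + 7 + 8 + 4 + 9 + 7 + 4 + 5) / 20 = 124 / 20 = 6.2000
LCL = c̄ − 3√c̄ = 6.2000 − 3 × 2.4900 = -1.2699 → 0 (cannot be negative)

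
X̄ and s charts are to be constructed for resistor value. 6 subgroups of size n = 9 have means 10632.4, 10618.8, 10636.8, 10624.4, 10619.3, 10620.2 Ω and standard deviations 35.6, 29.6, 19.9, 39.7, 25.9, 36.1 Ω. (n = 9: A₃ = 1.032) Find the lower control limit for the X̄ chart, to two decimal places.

X̄̄ = (10632.4 + 10618.8 + 10636.8 + 10624.4 + 10619.3 + 10620.2) / 6 = 10625.3167
s̄ = (35.6 + 29.6 + 19.9 + 39.7 + 25.9 + 36.1) / 6 = 31.1333
LCL = X̄̄ − A₃·s̄ = 10625.3167 − 1.032 × 31.1333 = 10593.1871

10593.19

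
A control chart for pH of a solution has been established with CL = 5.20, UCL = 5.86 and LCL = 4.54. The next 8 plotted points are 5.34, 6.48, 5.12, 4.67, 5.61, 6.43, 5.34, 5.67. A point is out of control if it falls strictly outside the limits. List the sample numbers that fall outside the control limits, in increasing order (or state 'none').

Compare each point to [4.54, 5.86]: sample 2 = 6.48 > UCL; sample 6 = 6.43 > UCL.

2, 6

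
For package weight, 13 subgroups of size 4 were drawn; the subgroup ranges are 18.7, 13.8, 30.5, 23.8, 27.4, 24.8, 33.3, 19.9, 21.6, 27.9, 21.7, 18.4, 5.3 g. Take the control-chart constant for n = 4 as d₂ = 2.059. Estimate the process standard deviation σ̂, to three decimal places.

10.726

R̄ = (18.7 + 13.8 + 30.5 + 23.8 + 27.4 + 24.8 + 33.3 + 19.9 + 21.6 + 27.9 + 21.7 + 18.4 + 5.3) / 13 = 22.0846
σ̂ = R̄ / d₂ = 22.0846 / 2.059 = 10.7259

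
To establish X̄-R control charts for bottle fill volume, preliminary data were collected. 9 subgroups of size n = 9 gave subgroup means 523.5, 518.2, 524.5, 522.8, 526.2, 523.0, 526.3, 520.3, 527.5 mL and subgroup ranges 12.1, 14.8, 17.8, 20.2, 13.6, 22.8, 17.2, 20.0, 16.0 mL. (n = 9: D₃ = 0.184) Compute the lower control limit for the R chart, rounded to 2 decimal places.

R̄ = (12.1 + 14.8 + 17.8 + 20.2 + 13.6 + 22.8 + 17.2 + 20.0 + 16.0) / 9 = 154.5000 / 9 = 17.1667
LCL_R = D₃·R̄ = 0.184 × 17.1667 = 3.1587

3.16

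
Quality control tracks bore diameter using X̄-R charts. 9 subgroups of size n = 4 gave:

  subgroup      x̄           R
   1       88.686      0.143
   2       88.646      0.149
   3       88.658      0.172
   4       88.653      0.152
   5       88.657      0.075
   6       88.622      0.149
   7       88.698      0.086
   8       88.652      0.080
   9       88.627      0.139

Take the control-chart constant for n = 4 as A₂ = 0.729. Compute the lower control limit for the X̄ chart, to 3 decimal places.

88.563

X̄̄ = (88.686 + 88.646 + 88.658 + 88.653 + 88.657 + 88.622 + 88.698 + 88.652 + 88.627) / 9 = 797.8990 / 9 = 88.6554
R̄ = (0.143 + 0.149 + 0.172 + 0.152 + 0.075 + 0.149 + 0.086 + 0.080 + 0.139) / 9 = 1.1450 / 9 = 0.1272
LCL = X̄̄ − A₂·R̄ = 88.6554 − 0.729 × 0.1272 = 88.5627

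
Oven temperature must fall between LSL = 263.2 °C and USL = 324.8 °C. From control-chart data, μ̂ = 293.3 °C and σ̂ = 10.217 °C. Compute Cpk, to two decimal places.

0.98

Cpu = (USL − μ̂) / (3σ̂) = (324.8 − 293.3) / (3 × 10.217) = 1.0277; Cpl = (μ̂ − LSL) / (3σ̂) = (293.3 − 263.2) / (3 × 10.217) = 0.9820; Cpk = min(Cpu, Cpl) = 0.9820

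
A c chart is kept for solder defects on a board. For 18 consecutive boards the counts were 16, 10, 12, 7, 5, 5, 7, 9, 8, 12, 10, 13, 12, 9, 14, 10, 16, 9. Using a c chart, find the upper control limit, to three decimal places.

c̄ = (16 + 10 + 12 + 7 + 5 + 5 + 7 + 9 + 8 + 12 + 10 + 13 + 12 + 9 + 14 + 10 + 16 + 9) / 18 = 184 / 18 = 10.2222
UCL = c̄ + 3√c̄ = 10.2222 + 3 × √10.2222 = 10.2222 + 3 × 3.1972 = 19.8139

19.814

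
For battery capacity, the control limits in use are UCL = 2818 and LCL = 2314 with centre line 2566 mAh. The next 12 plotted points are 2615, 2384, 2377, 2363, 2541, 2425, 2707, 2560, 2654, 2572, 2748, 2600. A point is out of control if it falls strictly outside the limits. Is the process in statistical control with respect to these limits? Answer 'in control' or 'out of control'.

All 12 points lie within [2314, 2818].

in control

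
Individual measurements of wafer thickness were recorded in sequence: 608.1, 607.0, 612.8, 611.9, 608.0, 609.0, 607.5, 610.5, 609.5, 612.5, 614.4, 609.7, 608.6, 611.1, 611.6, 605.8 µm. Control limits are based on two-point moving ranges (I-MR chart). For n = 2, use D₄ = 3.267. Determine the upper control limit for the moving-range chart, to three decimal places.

Moving ranges: 1.1, 5.8, 0.9, 3.9, 1.0, 1.5, 3.0, 1.0, 3.0, 1.9, 4.7, 1.1, 2.5, 0.5, 5.8; M̄R̄ = 37.7000 / 15 = 2.5133
UCL_MR = D₄·M̄R̄ = 3.267 × 2.5133 = 8.2111

8.211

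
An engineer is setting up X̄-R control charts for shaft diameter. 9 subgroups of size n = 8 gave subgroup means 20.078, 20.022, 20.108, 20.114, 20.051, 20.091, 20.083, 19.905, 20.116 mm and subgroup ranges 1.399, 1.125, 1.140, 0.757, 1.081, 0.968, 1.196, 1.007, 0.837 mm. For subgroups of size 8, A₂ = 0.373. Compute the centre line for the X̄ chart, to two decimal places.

X̄̄ = (20.078 + 20.022 + 20.108 + 20.114 + 20.051 + 20.091 + 20.083 + 19.905 + 20.116) / 9 = 180.5680 / 9 = 20.0631
CL = X̄̄ = 20.0631

20.06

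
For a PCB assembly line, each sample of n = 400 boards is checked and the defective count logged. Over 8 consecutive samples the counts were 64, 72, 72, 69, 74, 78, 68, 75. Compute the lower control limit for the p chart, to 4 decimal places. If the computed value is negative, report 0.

p̄ = Σdᵢ / (k·n) = 572 / (8 × 400) = 0.17875
LCL = p̄ − 3·√(p̄(1−p̄)/n) = 0.17875 − 3 × 0.01916 = 0.12128

0.1213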